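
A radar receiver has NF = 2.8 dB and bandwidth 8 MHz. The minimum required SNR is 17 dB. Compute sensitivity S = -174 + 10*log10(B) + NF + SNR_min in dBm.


10*log10(8000000.0) = 69.03
S = -174 + 69.03 + 2.8 + 17 = -85.2 dBm

-85.2 dBm


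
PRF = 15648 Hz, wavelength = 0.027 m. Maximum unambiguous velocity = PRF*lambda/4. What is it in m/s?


V_ua = 15648 * 0.027 / 4 = 105.6 m/s

105.6 m/s


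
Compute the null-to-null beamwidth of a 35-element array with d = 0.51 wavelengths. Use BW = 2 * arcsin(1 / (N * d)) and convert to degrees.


1/(N*d) = 1/(35*0.51) = 0.056022
BW = 2*arcsin(0.056022) = 6.4 degrees

6.4 degrees


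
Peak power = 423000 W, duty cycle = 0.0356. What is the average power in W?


P_avg = 423000 * 0.0356 = 15058.8 W

15058.8 W


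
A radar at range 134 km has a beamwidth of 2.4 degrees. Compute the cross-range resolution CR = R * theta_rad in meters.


BW_rad = 0.041887902
CR = 134000 * 0.041887902 = 5613.0 m

5613.0 m


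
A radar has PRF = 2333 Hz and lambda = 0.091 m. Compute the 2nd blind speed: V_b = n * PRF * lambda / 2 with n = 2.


V_blind = 2 * 2333 * 0.091 / 2 = 212.3 m/s

212.3 m/s


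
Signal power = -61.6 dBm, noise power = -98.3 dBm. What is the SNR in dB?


SNR = -61.6 - (-98.3) = 36.7 dB

36.7 dB


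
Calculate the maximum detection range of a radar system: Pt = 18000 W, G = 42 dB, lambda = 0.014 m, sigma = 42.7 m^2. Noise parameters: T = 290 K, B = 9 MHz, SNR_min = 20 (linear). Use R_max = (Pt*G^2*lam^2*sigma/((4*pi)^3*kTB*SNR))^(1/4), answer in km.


G_lin = 10^(42/10) = 15848.931925
R^4 = 18000 * 15848.931925^2 * 0.014^2 * 42.7 / ((4*pi)^3 * 1.38e-23 * 290 * 9000000.0 * 20)
R^4 = 2.64714e19 m^4
R_max = (2.64714e19)^(1/4) = 71728.9 m = 71.7 km

71.7 km


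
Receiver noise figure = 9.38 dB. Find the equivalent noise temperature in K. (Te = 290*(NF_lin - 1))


NF_lin = 10^(9.38/10) = 8.669619
Te = 290 * (8.669619 - 1) = 2224.2 K

2224.2 K


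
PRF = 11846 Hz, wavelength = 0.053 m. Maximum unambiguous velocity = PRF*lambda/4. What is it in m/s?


V_ua = 11846 * 0.053 / 4 = 157.0 m/s

157.0 m/s


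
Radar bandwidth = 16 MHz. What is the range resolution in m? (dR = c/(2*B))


dR = 3e8 / (2 * 16000000.0) = 9.38 m

9.38 m


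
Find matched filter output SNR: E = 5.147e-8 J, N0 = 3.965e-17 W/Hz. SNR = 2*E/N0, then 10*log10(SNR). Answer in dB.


SNR_lin = 2 * 5.147e-8 / 3.965e-17 = 2.596e9
SNR_dB = 10*log10(2.596e9) = 94.1 dB

94.1 dB


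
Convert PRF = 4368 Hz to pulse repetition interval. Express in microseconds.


PRI = 1/4368 = 0.0002289377 s = 228.9 us

228.9 us


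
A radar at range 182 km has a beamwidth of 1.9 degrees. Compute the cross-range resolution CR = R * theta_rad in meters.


BW_rad = 0.033161256
CR = 182000 * 0.033161256 = 6035.3 m

6035.3 m


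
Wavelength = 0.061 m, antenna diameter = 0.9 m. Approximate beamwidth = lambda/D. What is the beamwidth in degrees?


BW_rad = 0.061 / 0.9 = 0.067778
BW_deg = 3.88 degrees

3.88 degrees


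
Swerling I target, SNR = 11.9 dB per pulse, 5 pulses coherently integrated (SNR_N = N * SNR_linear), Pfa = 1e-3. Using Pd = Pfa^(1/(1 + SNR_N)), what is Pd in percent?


SNR_lin = 10^(11.9/10) = 15.48817
SNR_N = 5 * 15.48817 = 77.44085
1/(1 + SNR_N) = 1/78.44085 = 0.0127485
Pd = (1e-3)^0.0127485 = 0.9157
Pd = 91.6%

91.6%


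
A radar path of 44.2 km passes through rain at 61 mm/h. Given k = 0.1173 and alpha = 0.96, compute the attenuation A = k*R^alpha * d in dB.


gamma = 0.1173 * 61^0.96 = 6.070363 dB/km
A = 6.070363 * 44.2 = 268.31 dB

268.31 dB


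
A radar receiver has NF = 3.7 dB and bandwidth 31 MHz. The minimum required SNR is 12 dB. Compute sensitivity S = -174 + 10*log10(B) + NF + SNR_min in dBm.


10*log10(31000000.0) = 74.91
S = -174 + 74.91 + 3.7 + 12 = -83.4 dBm

-83.4 dBm


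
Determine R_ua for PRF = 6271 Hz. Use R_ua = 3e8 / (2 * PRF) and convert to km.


R_ua = 3e8 / (2 * 6271) = 23919.6 m = 23.9 km

23.9 km


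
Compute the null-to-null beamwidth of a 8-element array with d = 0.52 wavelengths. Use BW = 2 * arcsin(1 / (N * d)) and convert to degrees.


1/(N*d) = 1/(8*0.52) = 0.240385
BW = 2*arcsin(0.240385) = 27.8 degrees

27.8 degrees


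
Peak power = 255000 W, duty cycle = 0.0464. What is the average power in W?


P_avg = 255000 * 0.0464 = 11832.0 W

11832.0 W


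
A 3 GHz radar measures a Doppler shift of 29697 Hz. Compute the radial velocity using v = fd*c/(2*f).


v = 29697 * 3e8 / (2 * 3000000000.0) = 1484.9 m/s

1484.9 m/s


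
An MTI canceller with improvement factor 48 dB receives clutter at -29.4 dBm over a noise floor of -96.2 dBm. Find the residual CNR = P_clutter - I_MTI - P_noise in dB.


CNR = -29.4 - 48 - (-96.2) = 18.8 dB

18.8 dB


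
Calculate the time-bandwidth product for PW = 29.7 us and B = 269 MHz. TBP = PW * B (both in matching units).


TBP = 29.7 * 269 = 7989.3

7989.3


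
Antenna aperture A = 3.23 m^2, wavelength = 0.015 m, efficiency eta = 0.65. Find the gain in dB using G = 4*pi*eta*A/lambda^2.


G_linear = 4*pi*0.65*3.23/0.015^2 = 117258.2
G_dB = 10*log10(117258.2) = 50.7 dB

50.7 dB


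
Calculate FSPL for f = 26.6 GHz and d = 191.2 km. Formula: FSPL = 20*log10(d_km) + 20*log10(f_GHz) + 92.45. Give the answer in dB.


20*log10(191.2) = 45.63
20*log10(26.6) = 28.5
FSPL = 166.6 dB

166.6 dB


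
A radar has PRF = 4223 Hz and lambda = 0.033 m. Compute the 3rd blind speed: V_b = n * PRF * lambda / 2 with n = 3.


V_blind = 3 * 4223 * 0.033 / 2 = 209.0 m/s

209.0 m/s


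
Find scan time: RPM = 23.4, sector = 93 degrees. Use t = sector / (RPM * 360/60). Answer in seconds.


t = 93 / (23.4 * 360) * 60 = 0.66 s

0.66 s


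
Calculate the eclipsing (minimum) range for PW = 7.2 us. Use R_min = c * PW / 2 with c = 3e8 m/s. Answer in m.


R_min = 3e8 * 7.2e-6 / 2 = 1080.0 m

1080.0 m


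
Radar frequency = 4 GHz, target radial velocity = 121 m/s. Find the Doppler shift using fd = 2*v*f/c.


fd = 2 * 121 * 4000000000.0 / 3e8 = 3226.7 Hz

3226.7 Hz


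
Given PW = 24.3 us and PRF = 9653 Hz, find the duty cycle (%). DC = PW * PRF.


DC = 24.3e-6 * 9653 * 100 = 23.46%

23.46%


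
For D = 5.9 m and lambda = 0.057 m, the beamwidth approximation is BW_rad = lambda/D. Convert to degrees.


BW_rad = 0.057 / 5.9 = 0.009661
BW_deg = 0.55 degrees

0.55 degrees


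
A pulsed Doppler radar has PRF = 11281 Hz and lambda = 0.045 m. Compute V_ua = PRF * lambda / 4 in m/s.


V_ua = 11281 * 0.045 / 4 = 126.9 m/s

126.9 m/s


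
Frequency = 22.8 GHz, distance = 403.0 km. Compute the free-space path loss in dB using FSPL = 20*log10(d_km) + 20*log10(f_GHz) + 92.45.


20*log10(403.0) = 52.11
20*log10(22.8) = 27.16
FSPL = 171.7 dB

171.7 dB


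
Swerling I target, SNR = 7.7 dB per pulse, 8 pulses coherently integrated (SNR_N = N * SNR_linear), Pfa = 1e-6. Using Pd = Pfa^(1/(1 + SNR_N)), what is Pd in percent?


SNR_lin = 10^(7.7/10) = 5.88844
SNR_N = 8 * 5.88844 = 47.10752
1/(1 + SNR_N) = 1/48.10752 = 0.0207868
Pd = (1e-6)^0.0207868 = 0.75038
Pd = 75.0%

75.0%


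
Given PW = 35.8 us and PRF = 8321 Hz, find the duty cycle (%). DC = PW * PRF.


DC = 35.8e-6 * 8321 * 100 = 29.79%

29.79%


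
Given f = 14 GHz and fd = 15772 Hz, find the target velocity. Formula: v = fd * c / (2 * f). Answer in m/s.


v = 15772 * 3e8 / (2 * 14000000000.0) = 169.0 m/s

169.0 m/s


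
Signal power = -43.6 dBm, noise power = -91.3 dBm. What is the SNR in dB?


SNR = -43.6 - (-91.3) = 47.7 dB

47.7 dB


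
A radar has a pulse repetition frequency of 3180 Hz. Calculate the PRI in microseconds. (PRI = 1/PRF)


PRI = 1/3180 = 0.0003144654 s = 314.5 us

314.5 us


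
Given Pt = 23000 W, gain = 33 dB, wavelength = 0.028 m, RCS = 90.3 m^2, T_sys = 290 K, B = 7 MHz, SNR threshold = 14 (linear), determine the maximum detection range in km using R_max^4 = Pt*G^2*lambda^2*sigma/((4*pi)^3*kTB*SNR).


G_lin = 10^(33/10) = 1995.262315
R^4 = 23000 * 1995.262315^2 * 0.028^2 * 90.3 / ((4*pi)^3 * 1.38e-23 * 290 * 7000000.0 * 14)
R^4 = 8.32912e18 m^4
R_max = (8.32912e18)^(1/4) = 53721.7 m = 53.7 km

53.7 km


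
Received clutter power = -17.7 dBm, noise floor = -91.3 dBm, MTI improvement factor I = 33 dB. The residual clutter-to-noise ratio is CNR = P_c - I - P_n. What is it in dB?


CNR = -17.7 - 33 - (-91.3) = 40.6 dB

40.6 dB


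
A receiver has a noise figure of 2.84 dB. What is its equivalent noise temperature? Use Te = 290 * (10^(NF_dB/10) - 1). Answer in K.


NF_lin = 10^(2.84/10) = 1.923092
Te = 290 * (1.923092 - 1) = 267.7 K

267.7 K


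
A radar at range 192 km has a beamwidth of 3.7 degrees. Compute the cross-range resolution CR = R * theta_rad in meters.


BW_rad = 0.064577182
CR = 192000 * 0.064577182 = 12398.8 m

12398.8 m


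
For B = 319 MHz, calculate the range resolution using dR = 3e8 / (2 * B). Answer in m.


dR = 3e8 / (2 * 319000000.0) = 0.47 m

0.47 m


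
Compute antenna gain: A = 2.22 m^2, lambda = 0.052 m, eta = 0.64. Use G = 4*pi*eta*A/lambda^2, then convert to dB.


G_linear = 4*pi*0.64*2.22/0.052^2 = 6602.92
G_dB = 10*log10(6602.92) = 38.2 dB

38.2 dB


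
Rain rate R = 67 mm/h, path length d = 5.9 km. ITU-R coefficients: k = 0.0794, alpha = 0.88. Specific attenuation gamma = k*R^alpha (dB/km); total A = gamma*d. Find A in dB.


gamma = 0.0794 * 67^0.88 = 3.211932 dB/km
A = 3.211932 * 5.9 = 18.95 dB

18.95 dB


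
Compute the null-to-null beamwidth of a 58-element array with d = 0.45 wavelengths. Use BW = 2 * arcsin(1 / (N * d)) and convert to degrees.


1/(N*d) = 1/(58*0.45) = 0.038314
BW = 2*arcsin(0.038314) = 4.4 degrees

4.4 degrees


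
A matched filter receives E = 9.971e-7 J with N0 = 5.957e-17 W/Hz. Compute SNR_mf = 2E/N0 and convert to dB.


SNR_lin = 2 * 9.971e-7 / 5.957e-17 = 3.348e10
SNR_dB = 10*log10(3.348e10) = 105.2 dB

105.2 dB


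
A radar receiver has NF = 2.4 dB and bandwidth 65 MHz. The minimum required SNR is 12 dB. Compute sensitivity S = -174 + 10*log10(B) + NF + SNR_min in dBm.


10*log10(65000000.0) = 78.13
S = -174 + 78.13 + 2.4 + 12 = -81.5 dBm

-81.5 dBm


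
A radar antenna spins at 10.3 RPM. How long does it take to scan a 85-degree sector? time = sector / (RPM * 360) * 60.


t = 85 / (10.3 * 360) * 60 = 1.38 s

1.38 s


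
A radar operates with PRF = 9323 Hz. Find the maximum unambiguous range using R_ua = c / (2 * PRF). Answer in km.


R_ua = 3e8 / (2 * 9323) = 16089.2 m = 16.1 km

16.1 km


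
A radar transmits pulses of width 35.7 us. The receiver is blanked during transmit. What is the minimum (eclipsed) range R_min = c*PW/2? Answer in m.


R_min = 3e8 * 35.7e-6 / 2 = 5355.0 m

5355.0 m


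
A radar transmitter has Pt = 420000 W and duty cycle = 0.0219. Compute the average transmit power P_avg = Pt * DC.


P_avg = 420000 * 0.0219 = 9198.0 W

9198.0 W


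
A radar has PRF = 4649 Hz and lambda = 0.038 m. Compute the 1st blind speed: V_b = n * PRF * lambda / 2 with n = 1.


V_blind = 1 * 4649 * 0.038 / 2 = 88.3 m/s

88.3 m/s


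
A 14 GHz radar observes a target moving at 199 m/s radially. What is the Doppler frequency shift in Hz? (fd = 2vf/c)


fd = 2 * 199 * 14000000000.0 / 3e8 = 18573.3 Hz

18573.3 Hz


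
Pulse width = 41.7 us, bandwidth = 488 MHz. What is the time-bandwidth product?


TBP = 41.7 * 488 = 20349.6

20349.6


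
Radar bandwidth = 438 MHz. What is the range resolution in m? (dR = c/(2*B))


dR = 3e8 / (2 * 438000000.0) = 0.34 m

0.34 m


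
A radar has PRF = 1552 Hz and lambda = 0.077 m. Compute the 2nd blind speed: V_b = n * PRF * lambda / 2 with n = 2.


V_blind = 2 * 1552 * 0.077 / 2 = 119.5 m/s

119.5 m/s


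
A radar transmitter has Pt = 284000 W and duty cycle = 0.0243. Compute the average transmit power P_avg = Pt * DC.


P_avg = 284000 * 0.0243 = 6901.2 W

6901.2 W


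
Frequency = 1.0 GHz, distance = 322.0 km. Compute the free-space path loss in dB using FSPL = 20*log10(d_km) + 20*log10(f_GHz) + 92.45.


20*log10(322.0) = 50.16
20*log10(1.0) = 0.0
FSPL = 142.6 dB

142.6 dB


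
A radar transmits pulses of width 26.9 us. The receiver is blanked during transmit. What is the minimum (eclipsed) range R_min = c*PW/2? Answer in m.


R_min = 3e8 * 26.9e-6 / 2 = 4035.0 m

4035.0 m


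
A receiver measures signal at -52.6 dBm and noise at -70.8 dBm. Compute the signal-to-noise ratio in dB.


SNR = -52.6 - (-70.8) = 18.2 dB

18.2 dB


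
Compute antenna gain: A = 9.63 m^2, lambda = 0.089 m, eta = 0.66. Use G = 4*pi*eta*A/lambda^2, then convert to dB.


G_linear = 4*pi*0.66*9.63/0.089^2 = 10083.24
G_dB = 10*log10(10083.24) = 40.0 dB

40.0 dB


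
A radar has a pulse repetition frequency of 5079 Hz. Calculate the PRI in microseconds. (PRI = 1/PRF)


PRI = 1/5079 = 0.0001968892 s = 196.9 us

196.9 us


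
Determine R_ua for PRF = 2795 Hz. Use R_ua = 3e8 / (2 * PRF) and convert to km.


R_ua = 3e8 / (2 * 2795) = 53667.3 m = 53.7 km

53.7 km


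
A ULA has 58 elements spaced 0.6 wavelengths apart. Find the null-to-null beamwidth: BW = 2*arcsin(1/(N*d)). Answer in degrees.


1/(N*d) = 1/(58*0.6) = 0.028736
BW = 2*arcsin(0.028736) = 3.3 degrees

3.3 degrees


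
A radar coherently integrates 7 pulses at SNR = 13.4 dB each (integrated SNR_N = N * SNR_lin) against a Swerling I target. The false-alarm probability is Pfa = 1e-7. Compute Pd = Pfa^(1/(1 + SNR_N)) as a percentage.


SNR_lin = 10^(13.4/10) = 21.87762
SNR_N = 7 * 21.87762 = 153.14334
1/(1 + SNR_N) = 1/154.14334 = 0.0064875
Pd = (1e-7)^0.0064875 = 0.90072
Pd = 90.1%

90.1%


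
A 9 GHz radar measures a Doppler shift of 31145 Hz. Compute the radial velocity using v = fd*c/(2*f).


v = 31145 * 3e8 / (2 * 9000000000.0) = 519.1 m/s

519.1 m/s


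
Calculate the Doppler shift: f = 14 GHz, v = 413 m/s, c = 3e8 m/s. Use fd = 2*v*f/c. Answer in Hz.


fd = 2 * 413 * 14000000000.0 / 3e8 = 38546.7 Hz

38546.7 Hz


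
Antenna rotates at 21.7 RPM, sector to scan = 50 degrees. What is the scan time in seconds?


t = 50 / (21.7 * 360) * 60 = 0.38 s

0.38 s


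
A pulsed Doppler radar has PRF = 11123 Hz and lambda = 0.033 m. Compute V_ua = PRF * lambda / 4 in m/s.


V_ua = 11123 * 0.033 / 4 = 91.8 m/s

91.8 m/s


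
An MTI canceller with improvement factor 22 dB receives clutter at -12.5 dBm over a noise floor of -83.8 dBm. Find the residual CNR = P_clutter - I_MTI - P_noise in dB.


CNR = -12.5 - 22 - (-83.8) = 49.3 dB

49.3 dB


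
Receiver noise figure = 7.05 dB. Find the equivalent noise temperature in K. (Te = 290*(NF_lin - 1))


NF_lin = 10^(7.05/10) = 5.069907
Te = 290 * (5.069907 - 1) = 1180.3 K

1180.3 K


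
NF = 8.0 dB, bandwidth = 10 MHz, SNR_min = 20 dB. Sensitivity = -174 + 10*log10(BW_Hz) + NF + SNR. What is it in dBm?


10*log10(10000000.0) = 70.0
S = -174 + 70.0 + 8.0 + 20 = -76.0 dBm

-76.0 dBm


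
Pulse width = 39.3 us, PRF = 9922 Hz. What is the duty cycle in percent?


DC = 39.3e-6 * 9922 * 100 = 38.99%

38.99%


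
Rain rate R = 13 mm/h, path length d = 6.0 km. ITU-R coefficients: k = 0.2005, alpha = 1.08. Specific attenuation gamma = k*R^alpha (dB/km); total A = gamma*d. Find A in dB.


gamma = 0.2005 * 13^1.08 = 3.200171 dB/km
A = 3.200171 * 6.0 = 19.2 dB

19.2 dB


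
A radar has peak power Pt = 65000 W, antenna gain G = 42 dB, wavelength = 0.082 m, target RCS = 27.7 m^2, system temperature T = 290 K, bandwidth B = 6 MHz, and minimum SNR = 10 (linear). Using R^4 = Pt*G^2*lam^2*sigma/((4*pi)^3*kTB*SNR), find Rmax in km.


G_lin = 10^(42/10) = 15848.931925
R^4 = 65000 * 15848.931925^2 * 0.082^2 * 27.7 / ((4*pi)^3 * 1.38e-23 * 290 * 6000000.0 * 10)
R^4 = 6.38209e21 m^4
R_max = (6.38209e21)^(1/4) = 282644.6 m = 282.6 km

282.6 km


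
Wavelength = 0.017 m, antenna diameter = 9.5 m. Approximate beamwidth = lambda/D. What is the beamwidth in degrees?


BW_rad = 0.017 / 9.5 = 0.001789
BW_deg = 0.1 degrees

0.1 degrees


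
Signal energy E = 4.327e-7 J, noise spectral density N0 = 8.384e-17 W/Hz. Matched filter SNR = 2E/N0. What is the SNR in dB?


SNR_lin = 2 * 4.327e-7 / 8.384e-17 = 1.032e10
SNR_dB = 10*log10(1.032e10) = 100.1 dB

100.1 dB


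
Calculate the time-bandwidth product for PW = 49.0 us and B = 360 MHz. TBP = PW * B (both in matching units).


TBP = 49.0 * 360 = 17640.0

17640.0


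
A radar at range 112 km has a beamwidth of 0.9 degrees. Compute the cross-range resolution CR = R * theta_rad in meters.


BW_rad = 0.015707963
CR = 112000 * 0.015707963 = 1759.3 m

1759.3 m


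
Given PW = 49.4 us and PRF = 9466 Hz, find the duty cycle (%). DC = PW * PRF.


DC = 49.4e-6 * 9466 * 100 = 46.76%

46.76%


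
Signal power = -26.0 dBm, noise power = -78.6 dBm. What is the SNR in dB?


SNR = -26.0 - (-78.6) = 52.6 dB

52.6 dB


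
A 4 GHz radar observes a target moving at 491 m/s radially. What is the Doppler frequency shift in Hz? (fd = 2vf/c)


fd = 2 * 491 * 4000000000.0 / 3e8 = 13093.3 Hz

13093.3 Hz


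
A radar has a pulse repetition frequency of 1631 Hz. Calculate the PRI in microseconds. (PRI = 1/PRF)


PRI = 1/1631 = 0.0006131208 s = 613.1 us

613.1 us


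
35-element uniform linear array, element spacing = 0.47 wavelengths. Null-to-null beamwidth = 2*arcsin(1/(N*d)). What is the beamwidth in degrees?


1/(N*d) = 1/(35*0.47) = 0.06079
BW = 2*arcsin(0.06079) = 7.0 degrees

7.0 degrees


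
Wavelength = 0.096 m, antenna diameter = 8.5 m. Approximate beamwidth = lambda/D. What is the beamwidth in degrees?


BW_rad = 0.096 / 8.5 = 0.011294
BW_deg = 0.65 degrees

0.65 degrees


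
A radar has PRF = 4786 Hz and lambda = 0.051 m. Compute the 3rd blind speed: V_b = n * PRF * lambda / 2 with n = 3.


V_blind = 3 * 4786 * 0.051 / 2 = 366.1 m/s

366.1 m/s


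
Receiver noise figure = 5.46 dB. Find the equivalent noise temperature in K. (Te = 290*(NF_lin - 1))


NF_lin = 10^(5.46/10) = 3.515604
Te = 290 * (3.515604 - 1) = 729.5 K

729.5 K


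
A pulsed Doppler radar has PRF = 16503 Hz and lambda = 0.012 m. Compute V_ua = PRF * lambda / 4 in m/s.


V_ua = 16503 * 0.012 / 4 = 49.5 m/s

49.5 m/s


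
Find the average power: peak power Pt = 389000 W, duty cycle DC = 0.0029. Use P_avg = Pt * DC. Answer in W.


P_avg = 389000 * 0.0029 = 1128.1 W

1128.1 W


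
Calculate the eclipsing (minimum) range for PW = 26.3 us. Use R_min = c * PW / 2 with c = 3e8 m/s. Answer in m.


R_min = 3e8 * 26.3e-6 / 2 = 3945.0 m

3945.0 m


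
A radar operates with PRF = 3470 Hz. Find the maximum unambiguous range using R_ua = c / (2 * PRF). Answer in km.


R_ua = 3e8 / (2 * 3470) = 43227.7 m = 43.2 km

43.2 km


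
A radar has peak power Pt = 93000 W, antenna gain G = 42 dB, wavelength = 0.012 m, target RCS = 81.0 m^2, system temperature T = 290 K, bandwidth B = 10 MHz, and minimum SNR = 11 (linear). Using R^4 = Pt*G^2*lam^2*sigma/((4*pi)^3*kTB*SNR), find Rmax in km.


G_lin = 10^(42/10) = 15848.931925
R^4 = 93000 * 15848.931925^2 * 0.012^2 * 81.0 / ((4*pi)^3 * 1.38e-23 * 290 * 10000000.0 * 11)
R^4 = 3.11911e20 m^4
R_max = (3.11911e20)^(1/4) = 132894.7 m = 132.9 km

132.9 km


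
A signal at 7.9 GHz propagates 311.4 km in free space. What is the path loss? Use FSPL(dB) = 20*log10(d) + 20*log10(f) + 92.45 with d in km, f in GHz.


20*log10(311.4) = 49.87
20*log10(7.9) = 17.95
FSPL = 160.3 dB

160.3 dB


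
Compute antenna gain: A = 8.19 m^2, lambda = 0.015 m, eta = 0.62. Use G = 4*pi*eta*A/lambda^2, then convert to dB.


G_linear = 4*pi*0.62*8.19/0.015^2 = 283597.85
G_dB = 10*log10(283597.85) = 54.5 dB

54.5 dB


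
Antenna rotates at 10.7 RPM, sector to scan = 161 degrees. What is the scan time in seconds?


t = 161 / (10.7 * 360) * 60 = 2.51 s

2.51 s


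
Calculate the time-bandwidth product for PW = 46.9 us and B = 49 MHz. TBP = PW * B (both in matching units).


TBP = 46.9 * 49 = 2298.1

2298.1


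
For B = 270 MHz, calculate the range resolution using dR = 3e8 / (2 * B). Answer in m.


dR = 3e8 / (2 * 270000000.0) = 0.56 m

0.56 m


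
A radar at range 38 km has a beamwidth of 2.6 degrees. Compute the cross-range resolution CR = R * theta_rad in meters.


BW_rad = 0.045378561
CR = 38000 * 0.045378561 = 1724.4 m

1724.4 m


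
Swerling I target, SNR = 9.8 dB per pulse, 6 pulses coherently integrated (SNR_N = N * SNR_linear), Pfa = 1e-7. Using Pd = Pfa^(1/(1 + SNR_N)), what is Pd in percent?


SNR_lin = 10^(9.8/10) = 9.54993
SNR_N = 6 * 9.54993 = 57.29958
1/(1 + SNR_N) = 1/58.29958 = 0.0171528
Pd = (1e-7)^0.0171528 = 0.75846
Pd = 75.8%

75.8%


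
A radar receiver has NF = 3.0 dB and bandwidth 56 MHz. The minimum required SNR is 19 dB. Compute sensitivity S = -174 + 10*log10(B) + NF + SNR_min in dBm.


10*log10(56000000.0) = 77.48
S = -174 + 77.48 + 3.0 + 19 = -74.5 dBm

-74.5 dBm


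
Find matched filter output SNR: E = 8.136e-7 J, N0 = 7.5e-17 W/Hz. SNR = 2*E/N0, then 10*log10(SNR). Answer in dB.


SNR_lin = 2 * 8.136e-7 / 7.5e-17 = 2.17e10
SNR_dB = 10*log10(2.17e10) = 103.4 dB

103.4 dB


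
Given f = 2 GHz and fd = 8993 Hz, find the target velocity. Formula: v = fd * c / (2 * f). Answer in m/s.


v = 8993 * 3e8 / (2 * 2000000000.0) = 674.5 m/s

674.5 m/s


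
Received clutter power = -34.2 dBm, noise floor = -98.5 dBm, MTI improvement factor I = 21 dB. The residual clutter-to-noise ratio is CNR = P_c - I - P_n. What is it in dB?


CNR = -34.2 - 21 - (-98.5) = 43.3 dB

43.3 dB


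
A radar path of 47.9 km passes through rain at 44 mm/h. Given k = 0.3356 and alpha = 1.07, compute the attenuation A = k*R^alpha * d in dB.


gamma = 0.3356 * 44^1.07 = 19.244929 dB/km
A = 19.244929 * 47.9 = 921.83 dB

921.83 dB


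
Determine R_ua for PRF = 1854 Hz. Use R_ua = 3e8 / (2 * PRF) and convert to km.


R_ua = 3e8 / (2 * 1854) = 80906.1 m = 80.9 km

80.9 km


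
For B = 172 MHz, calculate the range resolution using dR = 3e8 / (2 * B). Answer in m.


dR = 3e8 / (2 * 172000000.0) = 0.87 m

0.87 m


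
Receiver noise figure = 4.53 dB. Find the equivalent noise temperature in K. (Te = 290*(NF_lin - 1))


NF_lin = 10^(4.53/10) = 2.837919
Te = 290 * (2.837919 - 1) = 533.0 K

533.0 K


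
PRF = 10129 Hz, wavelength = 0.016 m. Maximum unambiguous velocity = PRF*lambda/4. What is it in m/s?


V_ua = 10129 * 0.016 / 4 = 40.5 m/s

40.5 m/s


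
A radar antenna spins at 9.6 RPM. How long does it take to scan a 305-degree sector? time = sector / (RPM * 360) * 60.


t = 305 / (9.6 * 360) * 60 = 5.3 s

5.3 s


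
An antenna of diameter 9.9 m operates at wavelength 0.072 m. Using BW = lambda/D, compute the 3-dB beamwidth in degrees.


BW_rad = 0.072 / 9.9 = 0.007273
BW_deg = 0.42 degrees

0.42 degrees


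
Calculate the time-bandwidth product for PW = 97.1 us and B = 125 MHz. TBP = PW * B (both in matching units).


TBP = 97.1 * 125 = 12137.5

12137.5


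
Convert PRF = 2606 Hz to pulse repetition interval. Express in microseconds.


PRI = 1/2606 = 0.0003837299 s = 383.7 us

383.7 us


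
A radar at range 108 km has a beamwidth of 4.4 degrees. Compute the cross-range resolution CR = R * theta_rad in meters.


BW_rad = 0.076794487
CR = 108000 * 0.076794487 = 8293.8 m

8293.8 m


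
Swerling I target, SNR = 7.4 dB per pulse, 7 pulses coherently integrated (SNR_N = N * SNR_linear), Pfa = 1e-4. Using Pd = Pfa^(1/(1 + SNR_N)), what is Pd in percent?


SNR_lin = 10^(7.4/10) = 5.49541
SNR_N = 7 * 5.49541 = 38.46787
1/(1 + SNR_N) = 1/39.46787 = 0.0253371
Pd = (1e-4)^0.0253371 = 0.79187
Pd = 79.2%

79.2%


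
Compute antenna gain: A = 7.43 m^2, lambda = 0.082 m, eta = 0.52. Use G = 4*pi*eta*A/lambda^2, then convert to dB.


G_linear = 4*pi*0.52*7.43/0.082^2 = 7220.62
G_dB = 10*log10(7220.62) = 38.6 dB

38.6 dB


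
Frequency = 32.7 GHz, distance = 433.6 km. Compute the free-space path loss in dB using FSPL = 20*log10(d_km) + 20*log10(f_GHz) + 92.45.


20*log10(433.6) = 52.74
20*log10(32.7) = 30.29
FSPL = 175.5 dB

175.5 dB


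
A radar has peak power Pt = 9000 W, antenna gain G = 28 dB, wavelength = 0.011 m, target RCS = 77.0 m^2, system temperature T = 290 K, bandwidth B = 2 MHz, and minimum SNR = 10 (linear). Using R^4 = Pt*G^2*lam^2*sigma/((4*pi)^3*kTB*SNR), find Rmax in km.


G_lin = 10^(28/10) = 630.957344
R^4 = 9000 * 630.957344^2 * 0.011^2 * 77.0 / ((4*pi)^3 * 1.38e-23 * 290 * 2000000.0 * 10)
R^4 = 2.10175e17 m^4
R_max = (2.10175e17)^(1/4) = 21411.4 m = 21.4 km

21.4 km


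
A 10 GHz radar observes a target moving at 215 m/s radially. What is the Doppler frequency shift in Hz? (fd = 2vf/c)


fd = 2 * 215 * 10000000000.0 / 3e8 = 14333.3 Hz

14333.3 Hz


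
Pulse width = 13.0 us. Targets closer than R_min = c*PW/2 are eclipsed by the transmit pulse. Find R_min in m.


R_min = 3e8 * 13.0e-6 / 2 = 1950.0 m

1950.0 m


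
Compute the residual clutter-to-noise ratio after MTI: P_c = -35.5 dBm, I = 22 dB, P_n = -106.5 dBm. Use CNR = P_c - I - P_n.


CNR = -35.5 - 22 - (-106.5) = 49.0 dB

49.0 dB


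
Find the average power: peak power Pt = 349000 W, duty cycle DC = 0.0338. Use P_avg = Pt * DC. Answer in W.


P_avg = 349000 * 0.0338 = 11796.2 W

11796.2 W


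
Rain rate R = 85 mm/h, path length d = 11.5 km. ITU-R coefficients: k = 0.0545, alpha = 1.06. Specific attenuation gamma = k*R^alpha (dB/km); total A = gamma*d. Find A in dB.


gamma = 0.0545 * 85^1.06 = 6.047565 dB/km
A = 6.047565 * 11.5 = 69.55 dB

69.55 dB


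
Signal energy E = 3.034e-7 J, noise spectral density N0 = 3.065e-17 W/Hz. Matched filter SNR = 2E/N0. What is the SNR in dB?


SNR_lin = 2 * 3.034e-7 / 3.065e-17 = 1.98e10
SNR_dB = 10*log10(1.98e10) = 103.0 dB

103.0 dB


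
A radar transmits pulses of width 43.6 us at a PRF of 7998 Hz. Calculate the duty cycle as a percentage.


DC = 43.6e-6 * 7998 * 100 = 34.87%

34.87%


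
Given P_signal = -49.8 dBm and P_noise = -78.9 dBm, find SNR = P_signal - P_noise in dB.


SNR = -49.8 - (-78.9) = 29.1 dB

29.1 dB


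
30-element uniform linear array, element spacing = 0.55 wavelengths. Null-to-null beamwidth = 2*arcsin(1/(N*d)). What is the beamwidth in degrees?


1/(N*d) = 1/(30*0.55) = 0.060606
BW = 2*arcsin(0.060606) = 6.9 degrees

6.9 degrees


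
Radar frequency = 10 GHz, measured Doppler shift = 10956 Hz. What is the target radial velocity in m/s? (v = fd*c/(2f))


v = 10956 * 3e8 / (2 * 10000000000.0) = 164.3 m/s

164.3 m/s


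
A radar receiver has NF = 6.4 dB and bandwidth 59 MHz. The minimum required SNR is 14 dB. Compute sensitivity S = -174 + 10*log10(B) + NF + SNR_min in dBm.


10*log10(59000000.0) = 77.71
S = -174 + 77.71 + 6.4 + 14 = -75.9 dBm

-75.9 dBm


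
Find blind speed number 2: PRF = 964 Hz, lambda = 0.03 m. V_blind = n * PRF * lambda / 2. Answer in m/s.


V_blind = 2 * 964 * 0.03 / 2 = 28.9 m/s

28.9 m/s


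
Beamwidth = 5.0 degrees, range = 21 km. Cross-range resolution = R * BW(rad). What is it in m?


BW_rad = 0.087266463
CR = 21000 * 0.087266463 = 1832.6 m

1832.6 m


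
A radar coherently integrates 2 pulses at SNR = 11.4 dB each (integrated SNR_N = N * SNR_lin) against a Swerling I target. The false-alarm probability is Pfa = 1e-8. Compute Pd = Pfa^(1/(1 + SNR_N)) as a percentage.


SNR_lin = 10^(11.4/10) = 13.80384
SNR_N = 2 * 13.80384 = 27.60768
1/(1 + SNR_N) = 1/28.60768 = 0.0349556
Pd = (1e-8)^0.0349556 = 0.52524
Pd = 52.5%

52.5%


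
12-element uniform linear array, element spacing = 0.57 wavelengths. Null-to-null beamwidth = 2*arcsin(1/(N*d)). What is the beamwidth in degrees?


1/(N*d) = 1/(12*0.57) = 0.146199
BW = 2*arcsin(0.146199) = 16.8 degrees

16.8 degrees


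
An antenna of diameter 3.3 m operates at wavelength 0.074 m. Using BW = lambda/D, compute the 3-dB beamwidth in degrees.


BW_rad = 0.074 / 3.3 = 0.022424
BW_deg = 1.28 degrees

1.28 degrees


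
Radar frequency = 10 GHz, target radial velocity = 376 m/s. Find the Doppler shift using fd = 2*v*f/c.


fd = 2 * 376 * 10000000000.0 / 3e8 = 25066.7 Hz

25066.7 Hz


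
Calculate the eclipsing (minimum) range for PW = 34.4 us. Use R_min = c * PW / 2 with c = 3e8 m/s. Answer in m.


R_min = 3e8 * 34.4e-6 / 2 = 5160.0 m

5160.0 m


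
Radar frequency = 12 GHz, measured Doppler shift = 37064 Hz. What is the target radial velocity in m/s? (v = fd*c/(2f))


v = 37064 * 3e8 / (2 * 12000000000.0) = 463.3 m/s

463.3 m/s


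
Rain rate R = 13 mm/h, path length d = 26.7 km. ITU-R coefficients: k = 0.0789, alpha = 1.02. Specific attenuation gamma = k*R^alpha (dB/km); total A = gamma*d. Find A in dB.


gamma = 0.0789 * 13^1.02 = 1.07969 dB/km
A = 1.07969 * 26.7 = 28.83 dB

28.83 dB


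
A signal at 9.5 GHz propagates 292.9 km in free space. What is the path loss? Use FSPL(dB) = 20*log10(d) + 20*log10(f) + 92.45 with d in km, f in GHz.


20*log10(292.9) = 49.33
20*log10(9.5) = 19.55
FSPL = 161.3 dB

161.3 dB


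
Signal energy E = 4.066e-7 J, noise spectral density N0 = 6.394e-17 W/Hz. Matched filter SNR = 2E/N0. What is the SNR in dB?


SNR_lin = 2 * 4.066e-7 / 6.394e-17 = 1.272e10
SNR_dB = 10*log10(1.272e10) = 101.0 dB

101.0 dB


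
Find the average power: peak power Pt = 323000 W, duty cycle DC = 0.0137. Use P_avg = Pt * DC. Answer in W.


P_avg = 323000 * 0.0137 = 4425.1 W

4425.1 W


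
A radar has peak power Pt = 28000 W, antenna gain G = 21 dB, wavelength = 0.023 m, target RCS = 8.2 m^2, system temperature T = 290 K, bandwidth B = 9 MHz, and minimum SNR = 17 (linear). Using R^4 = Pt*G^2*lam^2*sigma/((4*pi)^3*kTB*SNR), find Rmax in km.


G_lin = 10^(21/10) = 125.892541
R^4 = 28000 * 125.892541^2 * 0.023^2 * 8.2 / ((4*pi)^3 * 1.38e-23 * 290 * 9000000.0 * 17)
R^4 = 1.58427e15 m^4
R_max = (1.58427e15)^(1/4) = 6309.0 m = 6.3 km

6.3 km


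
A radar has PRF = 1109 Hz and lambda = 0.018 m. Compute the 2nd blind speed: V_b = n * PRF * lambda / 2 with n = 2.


V_blind = 2 * 1109 * 0.018 / 2 = 20.0 m/s

20.0 m/s


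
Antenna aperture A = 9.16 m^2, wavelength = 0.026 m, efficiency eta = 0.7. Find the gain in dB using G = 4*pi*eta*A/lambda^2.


G_linear = 4*pi*0.7*9.16/0.026^2 = 119194.63
G_dB = 10*log10(119194.63) = 50.8 dB

50.8 dB


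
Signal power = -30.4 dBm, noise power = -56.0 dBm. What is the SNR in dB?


SNR = -30.4 - (-56.0) = 25.6 dB

25.6 dB


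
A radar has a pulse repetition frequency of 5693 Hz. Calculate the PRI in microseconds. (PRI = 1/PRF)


PRI = 1/5693 = 0.0001756543 s = 175.7 us

175.7 us


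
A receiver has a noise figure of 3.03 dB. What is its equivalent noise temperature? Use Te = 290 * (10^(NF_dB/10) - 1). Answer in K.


NF_lin = 10^(3.03/10) = 2.009093
Te = 290 * (2.009093 - 1) = 292.6 K

292.6 K


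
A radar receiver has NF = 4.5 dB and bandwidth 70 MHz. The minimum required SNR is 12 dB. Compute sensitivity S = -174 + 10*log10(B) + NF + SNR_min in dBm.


10*log10(70000000.0) = 78.45
S = -174 + 78.45 + 4.5 + 12 = -79.0 dBm

-79.0 dBm


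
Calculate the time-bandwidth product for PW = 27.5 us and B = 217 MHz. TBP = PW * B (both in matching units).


TBP = 27.5 * 217 = 5967.5

5967.5


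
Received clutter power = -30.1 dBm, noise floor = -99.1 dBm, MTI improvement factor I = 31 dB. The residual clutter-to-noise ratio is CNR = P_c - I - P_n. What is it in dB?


CNR = -30.1 - 31 - (-99.1) = 38.0 dB

38.0 dB


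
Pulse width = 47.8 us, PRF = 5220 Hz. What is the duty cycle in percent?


DC = 47.8e-6 * 5220 * 100 = 24.95%

24.95%


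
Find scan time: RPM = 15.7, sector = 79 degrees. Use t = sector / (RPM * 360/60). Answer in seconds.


t = 79 / (15.7 * 360) * 60 = 0.84 s

0.84 s


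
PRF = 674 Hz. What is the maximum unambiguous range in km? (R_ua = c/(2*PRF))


R_ua = 3e8 / (2 * 674) = 222551.9 m = 222.6 km

222.6 km


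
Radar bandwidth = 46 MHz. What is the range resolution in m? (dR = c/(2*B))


dR = 3e8 / (2 * 46000000.0) = 3.26 m

3.26 m


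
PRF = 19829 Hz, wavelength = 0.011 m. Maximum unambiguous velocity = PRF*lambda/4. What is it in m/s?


V_ua = 19829 * 0.011 / 4 = 54.5 m/s

54.5 m/s


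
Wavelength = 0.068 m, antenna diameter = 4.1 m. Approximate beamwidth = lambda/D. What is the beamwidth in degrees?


BW_rad = 0.068 / 4.1 = 0.016585
BW_deg = 0.95 degrees

0.95 degrees


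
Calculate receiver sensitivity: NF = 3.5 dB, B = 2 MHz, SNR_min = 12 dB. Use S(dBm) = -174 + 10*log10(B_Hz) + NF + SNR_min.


10*log10(2000000.0) = 63.01
S = -174 + 63.01 + 3.5 + 12 = -95.5 dBm

-95.5 dBm


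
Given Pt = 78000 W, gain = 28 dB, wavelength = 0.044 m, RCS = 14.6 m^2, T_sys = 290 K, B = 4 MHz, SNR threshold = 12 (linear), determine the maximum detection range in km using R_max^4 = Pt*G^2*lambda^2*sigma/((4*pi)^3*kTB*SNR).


G_lin = 10^(28/10) = 630.957344
R^4 = 78000 * 630.957344^2 * 0.044^2 * 14.6 / ((4*pi)^3 * 1.38e-23 * 290 * 4000000.0 * 12)
R^4 = 2.30253e18 m^4
R_max = (2.30253e18)^(1/4) = 38953.9 m = 39.0 km

39.0 km


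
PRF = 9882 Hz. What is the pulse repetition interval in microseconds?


PRI = 1/9882 = 0.0001011941 s = 101.2 us

101.2 us


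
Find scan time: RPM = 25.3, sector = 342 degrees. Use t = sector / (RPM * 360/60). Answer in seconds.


t = 342 / (25.3 * 360) * 60 = 2.25 s

2.25 s


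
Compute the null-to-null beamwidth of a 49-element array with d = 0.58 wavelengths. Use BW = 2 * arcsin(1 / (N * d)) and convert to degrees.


1/(N*d) = 1/(49*0.58) = 0.035186
BW = 2*arcsin(0.035186) = 4.0 degrees

4.0 degrees


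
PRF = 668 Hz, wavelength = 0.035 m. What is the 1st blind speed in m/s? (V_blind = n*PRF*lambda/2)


V_blind = 1 * 668 * 0.035 / 2 = 11.7 m/s

11.7 m/s


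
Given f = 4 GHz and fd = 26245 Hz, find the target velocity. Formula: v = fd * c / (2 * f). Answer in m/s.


v = 26245 * 3e8 / (2 * 4000000000.0) = 984.2 m/s

984.2 m/s


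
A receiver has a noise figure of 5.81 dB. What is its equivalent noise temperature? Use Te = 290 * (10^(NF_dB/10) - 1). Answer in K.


NF_lin = 10^(5.81/10) = 3.810658
Te = 290 * (3.810658 - 1) = 815.1 K

815.1 K


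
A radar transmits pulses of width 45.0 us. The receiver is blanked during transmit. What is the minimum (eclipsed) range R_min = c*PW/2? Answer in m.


R_min = 3e8 * 45.0e-6 / 2 = 6750.0 m

6750.0 m


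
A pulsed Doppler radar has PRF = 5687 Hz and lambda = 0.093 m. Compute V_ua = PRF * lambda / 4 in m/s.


V_ua = 5687 * 0.093 / 4 = 132.2 m/s

132.2 m/s


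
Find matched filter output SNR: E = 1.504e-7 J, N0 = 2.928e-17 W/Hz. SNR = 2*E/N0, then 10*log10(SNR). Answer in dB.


SNR_lin = 2 * 1.504e-7 / 2.928e-17 = 1.027e10
SNR_dB = 10*log10(1.027e10) = 100.1 dB

100.1 dB


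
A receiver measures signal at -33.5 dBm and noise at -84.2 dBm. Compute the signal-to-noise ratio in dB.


SNR = -33.5 - (-84.2) = 50.7 dB

50.7 dB


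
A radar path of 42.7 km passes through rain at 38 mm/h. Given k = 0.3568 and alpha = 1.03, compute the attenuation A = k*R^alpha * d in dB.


gamma = 0.3568 * 38^1.03 = 15.121746 dB/km
A = 15.121746 * 42.7 = 645.7 dB

645.7 dB


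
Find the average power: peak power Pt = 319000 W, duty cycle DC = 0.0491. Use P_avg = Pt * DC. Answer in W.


P_avg = 319000 * 0.0491 = 15662.9 W

15662.9 W


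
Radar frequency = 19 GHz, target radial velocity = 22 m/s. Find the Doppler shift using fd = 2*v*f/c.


fd = 2 * 22 * 19000000000.0 / 3e8 = 2786.7 Hz

2786.7 Hz


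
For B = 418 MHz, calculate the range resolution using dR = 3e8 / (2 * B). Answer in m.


dR = 3e8 / (2 * 418000000.0) = 0.36 m

0.36 m


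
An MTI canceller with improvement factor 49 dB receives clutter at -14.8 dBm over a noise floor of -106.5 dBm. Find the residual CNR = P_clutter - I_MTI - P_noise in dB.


CNR = -14.8 - 49 - (-106.5) = 42.7 dB

42.7 dB


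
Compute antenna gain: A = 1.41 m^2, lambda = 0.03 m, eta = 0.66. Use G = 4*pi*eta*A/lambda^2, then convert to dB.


G_linear = 4*pi*0.66*1.41/0.03^2 = 12993.63
G_dB = 10*log10(12993.63) = 41.1 dB

41.1 dB


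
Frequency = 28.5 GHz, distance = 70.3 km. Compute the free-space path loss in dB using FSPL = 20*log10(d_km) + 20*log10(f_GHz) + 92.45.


20*log10(70.3) = 36.94
20*log10(28.5) = 29.1
FSPL = 158.5 dB

158.5 dB


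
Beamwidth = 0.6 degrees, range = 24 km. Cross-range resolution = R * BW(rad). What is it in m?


BW_rad = 0.010471976
CR = 24000 * 0.010471976 = 251.3 m

251.3 m


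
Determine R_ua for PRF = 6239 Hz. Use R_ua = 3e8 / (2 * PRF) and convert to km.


R_ua = 3e8 / (2 * 6239) = 24042.3 m = 24.0 km

24.0 km


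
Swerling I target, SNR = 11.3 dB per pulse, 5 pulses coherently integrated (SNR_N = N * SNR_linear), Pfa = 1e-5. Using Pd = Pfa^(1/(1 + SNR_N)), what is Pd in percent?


SNR_lin = 10^(11.3/10) = 13.48963
SNR_N = 5 * 13.48963 = 67.44815
1/(1 + SNR_N) = 1/68.44815 = 0.0146096
Pd = (1e-5)^0.0146096 = 0.84519
Pd = 84.5%

84.5%


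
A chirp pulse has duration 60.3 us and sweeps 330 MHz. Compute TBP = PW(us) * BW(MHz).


TBP = 60.3 * 330 = 19899.0

19899.0


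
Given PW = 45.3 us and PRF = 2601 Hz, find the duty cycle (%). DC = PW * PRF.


DC = 45.3e-6 * 2601 * 100 = 11.78%

11.78%


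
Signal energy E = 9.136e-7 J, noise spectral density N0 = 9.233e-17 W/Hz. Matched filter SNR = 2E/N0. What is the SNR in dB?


SNR_lin = 2 * 9.136e-7 / 9.233e-17 = 1.979e10
SNR_dB = 10*log10(1.979e10) = 103.0 dB

103.0 dB


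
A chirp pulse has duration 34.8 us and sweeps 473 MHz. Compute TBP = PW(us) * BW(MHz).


TBP = 34.8 * 473 = 16460.4

16460.4


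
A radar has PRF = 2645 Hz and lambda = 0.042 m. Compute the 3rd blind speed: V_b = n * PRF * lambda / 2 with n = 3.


V_blind = 3 * 2645 * 0.042 / 2 = 166.6 m/s

166.6 m/s


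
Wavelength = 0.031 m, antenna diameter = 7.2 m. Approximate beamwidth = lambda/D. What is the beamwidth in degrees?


BW_rad = 0.031 / 7.2 = 0.004306
BW_deg = 0.25 degrees

0.25 degrees


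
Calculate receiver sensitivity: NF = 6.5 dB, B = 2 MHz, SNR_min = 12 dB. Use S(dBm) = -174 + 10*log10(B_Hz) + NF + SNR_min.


10*log10(2000000.0) = 63.01
S = -174 + 63.01 + 6.5 + 12 = -92.5 dBm

-92.5 dBm


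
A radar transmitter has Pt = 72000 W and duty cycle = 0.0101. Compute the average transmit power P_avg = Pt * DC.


P_avg = 72000 * 0.0101 = 727.2 W

727.2 W


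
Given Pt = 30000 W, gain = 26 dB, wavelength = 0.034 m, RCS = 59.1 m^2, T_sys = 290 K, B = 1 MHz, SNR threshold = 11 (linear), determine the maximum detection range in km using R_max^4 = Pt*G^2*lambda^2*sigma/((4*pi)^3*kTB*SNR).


G_lin = 10^(26/10) = 398.107171
R^4 = 30000 * 398.107171^2 * 0.034^2 * 59.1 / ((4*pi)^3 * 1.38e-23 * 290 * 1000000.0 * 11)
R^4 = 3.7185e18 m^4
R_max = (3.7185e18)^(1/4) = 43912.9 m = 43.9 km

43.9 km


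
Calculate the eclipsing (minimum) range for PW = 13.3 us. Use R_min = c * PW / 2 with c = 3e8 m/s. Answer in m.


R_min = 3e8 * 13.3e-6 / 2 = 1995.0 m

1995.0 m


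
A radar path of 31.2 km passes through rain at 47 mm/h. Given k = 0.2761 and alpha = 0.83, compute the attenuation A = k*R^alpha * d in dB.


gamma = 0.2761 * 47^0.83 = 6.743846 dB/km
A = 6.743846 * 31.2 = 210.41 dB

210.41 dB


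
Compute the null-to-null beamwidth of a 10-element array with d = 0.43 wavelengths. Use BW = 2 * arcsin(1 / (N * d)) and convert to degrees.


1/(N*d) = 1/(10*0.43) = 0.232558
BW = 2*arcsin(0.232558) = 26.9 degrees

26.9 degrees


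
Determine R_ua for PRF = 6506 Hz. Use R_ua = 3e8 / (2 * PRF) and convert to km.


R_ua = 3e8 / (2 * 6506) = 23055.6 m = 23.1 km

23.1 km


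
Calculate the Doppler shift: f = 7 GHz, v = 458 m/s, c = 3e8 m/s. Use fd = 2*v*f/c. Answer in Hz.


fd = 2 * 458 * 7000000000.0 / 3e8 = 21373.3 Hz

21373.3 Hz
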